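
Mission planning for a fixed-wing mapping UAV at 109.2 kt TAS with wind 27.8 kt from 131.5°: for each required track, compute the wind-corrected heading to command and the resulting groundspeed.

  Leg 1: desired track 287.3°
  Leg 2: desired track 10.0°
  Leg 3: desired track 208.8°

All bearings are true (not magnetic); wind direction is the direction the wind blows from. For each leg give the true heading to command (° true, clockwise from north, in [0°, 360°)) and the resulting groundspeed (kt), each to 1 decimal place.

Leg 1: heading=281.3°, groundspeed=134.0 kt
Leg 2: heading=22.5°, groundspeed=121.1 kt
Leg 3: heading=194.4°, groundspeed=99.7 kt

Leg 1: desired track 287.3°; wind correction -6.0° → command heading 281.3°, groundspeed 134.0 kt
Leg 2: desired track 10.0°; wind correction +12.5° → command heading 22.5°, groundspeed 121.1 kt
Leg 3: desired track 208.8°; wind correction -14.4° → command heading 194.4°, groundspeed 99.7 kt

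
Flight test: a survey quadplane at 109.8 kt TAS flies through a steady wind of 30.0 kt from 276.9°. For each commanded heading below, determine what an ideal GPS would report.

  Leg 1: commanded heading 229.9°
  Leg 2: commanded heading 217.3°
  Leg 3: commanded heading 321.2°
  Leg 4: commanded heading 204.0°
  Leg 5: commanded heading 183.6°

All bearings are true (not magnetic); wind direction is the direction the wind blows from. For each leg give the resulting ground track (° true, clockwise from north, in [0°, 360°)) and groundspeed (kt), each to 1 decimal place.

Leg 1: heading 229.9°; drift -13.8° → track 216.1°, groundspeed 92.0 kt
Leg 2: heading 217.3°; drift -15.3° → track 202.0°, groundspeed 98.1 kt
Leg 3: heading 321.2°; drift +13.3° → track 334.5°, groundspeed 90.8 kt
Leg 4: heading 204.0°; drift -15.9° → track 188.1°, groundspeed 105.0 kt
Leg 5: heading 183.6°; drift -15.0° → track 168.6°, groundspeed 115.5 kt

Leg 1: track=216.1°, groundspeed=92.0 kt
Leg 2: track=202.0°, groundspeed=98.1 kt
Leg 3: track=334.5°, groundspeed=90.8 kt
Leg 4: track=188.1°, groundspeed=105.0 kt
Leg 5: track=168.6°, groundspeed=115.5 kt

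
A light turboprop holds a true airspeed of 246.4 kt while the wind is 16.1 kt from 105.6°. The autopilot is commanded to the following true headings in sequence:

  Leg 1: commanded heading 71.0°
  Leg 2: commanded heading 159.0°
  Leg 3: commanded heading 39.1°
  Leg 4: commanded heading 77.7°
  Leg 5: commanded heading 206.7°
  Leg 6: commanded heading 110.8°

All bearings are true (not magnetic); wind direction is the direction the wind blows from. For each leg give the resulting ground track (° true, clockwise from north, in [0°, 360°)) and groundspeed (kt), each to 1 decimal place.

Leg 1: heading 71.0°; drift -2.2° → track 68.8°, groundspeed 233.3 kt
Leg 2: heading 159.0°; drift +3.1° → track 162.1°, groundspeed 237.2 kt
Leg 3: heading 39.1°; drift -3.5° → track 35.6°, groundspeed 240.4 kt
Leg 4: heading 77.7°; drift -1.9° → track 75.8°, groundspeed 232.3 kt
Leg 5: heading 206.7°; drift +3.6° → track 210.3°, groundspeed 250.0 kt
Leg 6: heading 110.8°; drift +0.4° → track 111.2°, groundspeed 230.4 kt

Leg 1: track=68.8°, groundspeed=233.3 kt
Leg 2: track=162.1°, groundspeed=237.2 kt
Leg 3: track=35.6°, groundspeed=240.4 kt
Leg 4: track=75.8°, groundspeed=232.3 kt
Leg 5: track=210.3°, groundspeed=250.0 kt
Leg 6: track=111.2°, groundspeed=230.4 kt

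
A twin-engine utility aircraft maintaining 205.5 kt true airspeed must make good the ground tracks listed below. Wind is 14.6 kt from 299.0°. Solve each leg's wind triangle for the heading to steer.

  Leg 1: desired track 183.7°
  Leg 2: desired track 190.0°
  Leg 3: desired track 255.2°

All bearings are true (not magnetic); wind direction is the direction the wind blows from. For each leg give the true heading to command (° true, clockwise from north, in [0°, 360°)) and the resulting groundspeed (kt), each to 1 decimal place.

Leg 1: desired track 183.7°; wind correction +3.7° → command heading 187.4°, groundspeed 211.3 kt
Leg 2: desired track 190.0°; wind correction +3.9° → command heading 193.9°, groundspeed 209.8 kt
Leg 3: desired track 255.2°; wind correction +2.8° → command heading 258.0°, groundspeed 194.7 kt

Leg 1: heading=187.4°, groundspeed=211.3 kt
Leg 2: heading=193.9°, groundspeed=209.8 kt
Leg 3: heading=258.0°, groundspeed=194.7 kt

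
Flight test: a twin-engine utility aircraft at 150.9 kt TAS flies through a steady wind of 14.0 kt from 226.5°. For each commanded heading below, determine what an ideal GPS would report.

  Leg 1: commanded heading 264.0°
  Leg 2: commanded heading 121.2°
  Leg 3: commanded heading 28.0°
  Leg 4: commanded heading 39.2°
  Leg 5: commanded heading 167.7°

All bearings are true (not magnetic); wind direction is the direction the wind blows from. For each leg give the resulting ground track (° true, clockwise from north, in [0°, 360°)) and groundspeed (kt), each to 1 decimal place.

Leg 1: track=267.5°, groundspeed=140.1 kt
Leg 2: track=116.2°, groundspeed=155.2 kt
Leg 3: track=29.5°, groundspeed=164.2 kt
Leg 4: track=39.8°, groundspeed=164.8 kt
Leg 5: track=162.9°, groundspeed=144.1 kt

Leg 1: heading 264.0°; drift +3.5° → track 267.5°, groundspeed 140.1 kt
Leg 2: heading 121.2°; drift -5.0° → track 116.2°, groundspeed 155.2 kt
Leg 3: heading 28.0°; drift +1.5° → track 29.5°, groundspeed 164.2 kt
Leg 4: heading 39.2°; drift +0.6° → track 39.8°, groundspeed 164.8 kt
Leg 5: heading 167.7°; drift -4.8° → track 162.9°, groundspeed 144.1 kt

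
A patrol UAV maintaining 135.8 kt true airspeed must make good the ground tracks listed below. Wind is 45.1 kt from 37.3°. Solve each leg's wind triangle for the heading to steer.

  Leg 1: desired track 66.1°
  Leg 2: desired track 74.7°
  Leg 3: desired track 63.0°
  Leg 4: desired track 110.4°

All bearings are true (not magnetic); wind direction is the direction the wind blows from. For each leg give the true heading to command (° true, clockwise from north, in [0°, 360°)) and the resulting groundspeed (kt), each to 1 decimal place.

Leg 1: heading=56.9°, groundspeed=94.5 kt
Leg 2: heading=63.1°, groundspeed=97.2 kt
Leg 3: heading=54.7°, groundspeed=93.7 kt
Leg 4: heading=91.9°, groundspeed=115.7 kt

Leg 1: desired track 66.1°; wind correction -9.2° → command heading 56.9°, groundspeed 94.5 kt
Leg 2: desired track 74.7°; wind correction -11.6° → command heading 63.1°, groundspeed 97.2 kt
Leg 3: desired track 63.0°; wind correction -8.3° → command heading 54.7°, groundspeed 93.7 kt
Leg 4: desired track 110.4°; wind correction -18.5° → command heading 91.9°, groundspeed 115.7 kt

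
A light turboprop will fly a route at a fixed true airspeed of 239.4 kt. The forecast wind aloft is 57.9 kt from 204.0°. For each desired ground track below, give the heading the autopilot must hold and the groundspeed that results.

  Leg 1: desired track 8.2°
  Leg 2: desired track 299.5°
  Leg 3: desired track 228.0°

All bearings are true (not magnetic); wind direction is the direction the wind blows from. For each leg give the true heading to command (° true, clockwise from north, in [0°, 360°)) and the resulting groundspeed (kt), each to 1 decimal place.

Leg 1: heading=4.4°, groundspeed=294.6 kt
Leg 2: heading=285.6°, groundspeed=237.9 kt
Leg 3: heading=222.4°, groundspeed=185.3 kt

Leg 1: desired track 8.2°; wind correction -3.8° → command heading 4.4°, groundspeed 294.6 kt
Leg 2: desired track 299.5°; wind correction -13.9° → command heading 285.6°, groundspeed 237.9 kt
Leg 3: desired track 228.0°; wind correction -5.6° → command heading 222.4°, groundspeed 185.3 kt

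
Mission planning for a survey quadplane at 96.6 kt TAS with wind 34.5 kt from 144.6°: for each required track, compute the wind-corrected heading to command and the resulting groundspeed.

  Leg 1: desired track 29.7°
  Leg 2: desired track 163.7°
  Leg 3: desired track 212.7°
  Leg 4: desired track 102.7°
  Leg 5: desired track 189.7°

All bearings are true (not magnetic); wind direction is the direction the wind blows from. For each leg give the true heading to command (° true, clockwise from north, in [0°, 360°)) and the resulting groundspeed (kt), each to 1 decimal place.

Leg 1: heading=48.6°, groundspeed=105.9 kt
Leg 2: heading=157.0°, groundspeed=63.3 kt
Leg 3: heading=193.3°, groundspeed=78.3 kt
Leg 4: heading=116.5°, groundspeed=68.1 kt
Leg 5: heading=175.0°, groundspeed=69.1 kt

Leg 1: desired track 29.7°; wind correction +18.9° → command heading 48.6°, groundspeed 105.9 kt
Leg 2: desired track 163.7°; wind correction -6.7° → command heading 157.0°, groundspeed 63.3 kt
Leg 3: desired track 212.7°; wind correction -19.4° → command heading 193.3°, groundspeed 78.3 kt
Leg 4: desired track 102.7°; wind correction +13.8° → command heading 116.5°, groundspeed 68.1 kt
Leg 5: desired track 189.7°; wind correction -14.7° → command heading 175.0°, groundspeed 69.1 kt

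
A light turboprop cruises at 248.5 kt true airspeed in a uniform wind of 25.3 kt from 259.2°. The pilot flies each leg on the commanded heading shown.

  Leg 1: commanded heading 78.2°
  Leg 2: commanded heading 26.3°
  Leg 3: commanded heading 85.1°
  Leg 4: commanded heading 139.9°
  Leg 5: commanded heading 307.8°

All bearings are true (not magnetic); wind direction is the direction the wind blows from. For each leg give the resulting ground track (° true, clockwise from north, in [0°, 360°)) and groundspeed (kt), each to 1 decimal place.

Leg 1: track=78.3°, groundspeed=273.8 kt
Leg 2: track=30.7°, groundspeed=264.5 kt
Leg 3: track=84.6°, groundspeed=273.7 kt
Leg 4: track=135.1°, groundspeed=261.8 kt
Leg 5: track=312.5°, groundspeed=232.5 kt

Leg 1: heading 78.2°; drift +0.1° → track 78.3°, groundspeed 273.8 kt
Leg 2: heading 26.3°; drift +4.4° → track 30.7°, groundspeed 264.5 kt
Leg 3: heading 85.1°; drift -0.5° → track 84.6°, groundspeed 273.7 kt
Leg 4: heading 139.9°; drift -4.8° → track 135.1°, groundspeed 261.8 kt
Leg 5: heading 307.8°; drift +4.7° → track 312.5°, groundspeed 232.5 kt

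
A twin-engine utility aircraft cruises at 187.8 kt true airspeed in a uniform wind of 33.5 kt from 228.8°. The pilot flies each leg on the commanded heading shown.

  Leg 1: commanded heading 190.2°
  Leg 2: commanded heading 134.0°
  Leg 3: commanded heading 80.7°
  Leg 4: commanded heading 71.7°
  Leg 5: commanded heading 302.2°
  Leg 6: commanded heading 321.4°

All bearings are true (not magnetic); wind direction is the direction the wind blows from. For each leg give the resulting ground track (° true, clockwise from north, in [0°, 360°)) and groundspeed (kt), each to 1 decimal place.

Leg 1: heading 190.2°; drift -7.4° → track 182.8°, groundspeed 163.0 kt
Leg 2: heading 134.0°; drift -9.9° → track 124.1°, groundspeed 193.5 kt
Leg 3: heading 80.7°; drift -4.7° → track 76.0°, groundspeed 217.0 kt
Leg 4: heading 71.7°; drift -3.4° → track 68.3°, groundspeed 219.0 kt
Leg 5: heading 302.2°; drift +10.2° → track 312.4°, groundspeed 181.1 kt
Leg 6: heading 321.4°; drift +10.0° → track 331.4°, groundspeed 192.3 kt

Leg 1: track=182.8°, groundspeed=163.0 kt
Leg 2: track=124.1°, groundspeed=193.5 kt
Leg 3: track=76.0°, groundspeed=217.0 kt
Leg 4: track=68.3°, groundspeed=219.0 kt
Leg 5: track=312.4°, groundspeed=181.1 kt
Leg 6: track=331.4°, groundspeed=192.3 kt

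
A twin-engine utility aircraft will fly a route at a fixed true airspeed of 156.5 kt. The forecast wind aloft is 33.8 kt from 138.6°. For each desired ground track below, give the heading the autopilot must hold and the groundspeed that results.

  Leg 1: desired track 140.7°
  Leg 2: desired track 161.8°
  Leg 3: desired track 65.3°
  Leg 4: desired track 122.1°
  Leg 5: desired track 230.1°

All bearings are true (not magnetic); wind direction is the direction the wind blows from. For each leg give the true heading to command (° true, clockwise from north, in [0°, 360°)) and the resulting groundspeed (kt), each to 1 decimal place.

Leg 1: desired track 140.7°; wind correction -0.5° → command heading 140.2°, groundspeed 122.7 kt
Leg 2: desired track 161.8°; wind correction -4.9° → command heading 156.9°, groundspeed 124.9 kt
Leg 3: desired track 65.3°; wind correction +11.9° → command heading 77.2°, groundspeed 143.4 kt
Leg 4: desired track 122.1°; wind correction +3.5° → command heading 125.6°, groundspeed 123.8 kt
Leg 5: desired track 230.1°; wind correction -12.5° → command heading 217.6°, groundspeed 153.7 kt

Leg 1: heading=140.2°, groundspeed=122.7 kt
Leg 2: heading=156.9°, groundspeed=124.9 kt
Leg 3: heading=77.2°, groundspeed=143.4 kt
Leg 4: heading=125.6°, groundspeed=123.8 kt
Leg 5: heading=217.6°, groundspeed=153.7 kt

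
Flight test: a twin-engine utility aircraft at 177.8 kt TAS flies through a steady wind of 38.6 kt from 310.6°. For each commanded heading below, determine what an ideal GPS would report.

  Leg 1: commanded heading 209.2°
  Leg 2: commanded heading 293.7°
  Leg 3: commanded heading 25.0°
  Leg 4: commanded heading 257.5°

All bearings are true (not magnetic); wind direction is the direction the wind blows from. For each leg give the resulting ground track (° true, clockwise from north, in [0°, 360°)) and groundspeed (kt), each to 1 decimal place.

Leg 1: track=197.7°, groundspeed=189.3 kt
Leg 2: track=289.1°, groundspeed=141.3 kt
Leg 3: track=37.5°, groundspeed=171.5 kt
Leg 4: track=246.2°, groundspeed=157.7 kt

Leg 1: heading 209.2°; drift -11.5° → track 197.7°, groundspeed 189.3 kt
Leg 2: heading 293.7°; drift -4.6° → track 289.1°, groundspeed 141.3 kt
Leg 3: heading 25.0°; drift +12.5° → track 37.5°, groundspeed 171.5 kt
Leg 4: heading 257.5°; drift -11.3° → track 246.2°, groundspeed 157.7 kt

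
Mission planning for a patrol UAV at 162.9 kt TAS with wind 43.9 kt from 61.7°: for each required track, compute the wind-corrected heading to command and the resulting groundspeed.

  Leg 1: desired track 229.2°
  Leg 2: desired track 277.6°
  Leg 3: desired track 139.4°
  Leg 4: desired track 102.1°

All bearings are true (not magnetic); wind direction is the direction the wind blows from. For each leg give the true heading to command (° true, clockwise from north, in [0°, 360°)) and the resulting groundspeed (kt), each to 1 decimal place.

Leg 1: desired track 229.2°; wind correction -3.3° → command heading 225.9°, groundspeed 205.5 kt
Leg 2: desired track 277.6°; wind correction +9.1° → command heading 286.7°, groundspeed 196.4 kt
Leg 3: desired track 139.4°; wind correction -15.3° → command heading 124.1°, groundspeed 147.8 kt
Leg 4: desired track 102.1°; wind correction -10.1° → command heading 92.0°, groundspeed 127.0 kt

Leg 1: heading=225.9°, groundspeed=205.5 kt
Leg 2: heading=286.7°, groundspeed=196.4 kt
Leg 3: heading=124.1°, groundspeed=147.8 kt
Leg 4: heading=92.0°, groundspeed=127.0 kt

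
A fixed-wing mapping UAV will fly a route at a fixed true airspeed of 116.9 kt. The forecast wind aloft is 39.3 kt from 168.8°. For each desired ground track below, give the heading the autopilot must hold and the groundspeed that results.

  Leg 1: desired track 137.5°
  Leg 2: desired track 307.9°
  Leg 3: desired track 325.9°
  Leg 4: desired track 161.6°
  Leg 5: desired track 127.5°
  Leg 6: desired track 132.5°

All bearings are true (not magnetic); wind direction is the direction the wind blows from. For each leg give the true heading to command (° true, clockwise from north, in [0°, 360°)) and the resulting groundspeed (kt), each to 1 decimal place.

Leg 1: heading=147.6°, groundspeed=81.5 kt
Leg 2: heading=295.2°, groundspeed=143.7 kt
Leg 3: heading=318.4°, groundspeed=152.1 kt
Leg 4: heading=164.0°, groundspeed=77.8 kt
Leg 5: heading=140.3°, groundspeed=84.5 kt
Leg 6: heading=144.0°, groundspeed=82.9 kt

Leg 1: desired track 137.5°; wind correction +10.1° → command heading 147.6°, groundspeed 81.5 kt
Leg 2: desired track 307.9°; wind correction -12.7° → command heading 295.2°, groundspeed 143.7 kt
Leg 3: desired track 325.9°; wind correction -7.5° → command heading 318.4°, groundspeed 152.1 kt
Leg 4: desired track 161.6°; wind correction +2.4° → command heading 164.0°, groundspeed 77.8 kt
Leg 5: desired track 127.5°; wind correction +12.8° → command heading 140.3°, groundspeed 84.5 kt
Leg 6: desired track 132.5°; wind correction +11.5° → command heading 144.0°, groundspeed 82.9 kt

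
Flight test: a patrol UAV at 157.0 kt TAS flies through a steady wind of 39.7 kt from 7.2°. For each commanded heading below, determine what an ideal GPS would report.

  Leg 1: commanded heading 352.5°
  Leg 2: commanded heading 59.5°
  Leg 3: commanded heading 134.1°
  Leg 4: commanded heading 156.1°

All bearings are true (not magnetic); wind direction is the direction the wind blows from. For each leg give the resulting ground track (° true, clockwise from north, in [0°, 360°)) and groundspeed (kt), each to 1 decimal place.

Leg 1: heading 352.5°; drift -4.9° → track 347.6°, groundspeed 119.0 kt
Leg 2: heading 59.5°; drift +13.3° → track 72.8°, groundspeed 136.4 kt
Leg 3: heading 134.1°; drift +10.0° → track 144.1°, groundspeed 183.6 kt
Leg 4: heading 156.1°; drift +6.1° → track 162.2°, groundspeed 192.1 kt

Leg 1: track=347.6°, groundspeed=119.0 kt
Leg 2: track=72.8°, groundspeed=136.4 kt
Leg 3: track=144.1°, groundspeed=183.6 kt
Leg 4: track=162.2°, groundspeed=192.1 kt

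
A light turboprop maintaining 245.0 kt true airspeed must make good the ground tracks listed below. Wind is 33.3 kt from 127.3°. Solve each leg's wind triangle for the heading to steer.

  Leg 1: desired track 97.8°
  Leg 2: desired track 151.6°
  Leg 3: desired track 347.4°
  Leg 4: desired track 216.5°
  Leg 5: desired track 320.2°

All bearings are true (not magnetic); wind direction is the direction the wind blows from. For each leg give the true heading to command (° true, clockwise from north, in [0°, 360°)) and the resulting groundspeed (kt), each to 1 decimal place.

Leg 1: desired track 97.8°; wind correction +3.8° → command heading 101.6°, groundspeed 215.5 kt
Leg 2: desired track 151.6°; wind correction -3.2° → command heading 148.4°, groundspeed 214.3 kt
Leg 3: desired track 347.4°; wind correction +5.0° → command heading 352.4°, groundspeed 269.5 kt
Leg 4: desired track 216.5°; wind correction -7.8° → command heading 208.7°, groundspeed 242.3 kt
Leg 5: desired track 320.2°; wind correction +1.7° → command heading 321.9°, groundspeed 277.3 kt

Leg 1: heading=101.6°, groundspeed=215.5 kt
Leg 2: heading=148.4°, groundspeed=214.3 kt
Leg 3: heading=352.4°, groundspeed=269.5 kt
Leg 4: heading=208.7°, groundspeed=242.3 kt
Leg 5: heading=321.9°, groundspeed=277.3 kt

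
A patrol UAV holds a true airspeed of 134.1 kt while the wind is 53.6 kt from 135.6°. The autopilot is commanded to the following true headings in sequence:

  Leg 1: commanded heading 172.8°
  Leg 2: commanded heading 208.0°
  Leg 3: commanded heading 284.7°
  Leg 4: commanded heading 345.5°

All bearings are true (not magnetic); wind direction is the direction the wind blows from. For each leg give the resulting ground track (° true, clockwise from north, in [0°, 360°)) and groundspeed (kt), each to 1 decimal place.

Leg 1: heading 172.8°; drift +19.5° → track 192.3°, groundspeed 97.0 kt
Leg 2: heading 208.0°; drift +23.4° → track 231.4°, groundspeed 128.5 kt
Leg 3: heading 284.7°; drift +8.7° → track 293.4°, groundspeed 182.2 kt
Leg 4: heading 345.5°; drift -8.4° → track 337.1°, groundspeed 182.5 kt

Leg 1: track=192.3°, groundspeed=97.0 kt
Leg 2: track=231.4°, groundspeed=128.5 kt
Leg 3: track=293.4°, groundspeed=182.2 kt
Leg 4: track=337.1°, groundspeed=182.5 kt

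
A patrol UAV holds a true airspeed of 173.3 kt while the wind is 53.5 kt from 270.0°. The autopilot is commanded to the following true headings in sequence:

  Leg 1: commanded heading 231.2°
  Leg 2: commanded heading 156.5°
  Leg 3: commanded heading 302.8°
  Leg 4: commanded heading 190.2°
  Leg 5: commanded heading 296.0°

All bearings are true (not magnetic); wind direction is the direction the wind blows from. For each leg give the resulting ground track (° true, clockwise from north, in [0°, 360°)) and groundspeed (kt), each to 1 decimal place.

Leg 1: heading 231.2°; drift -14.3° → track 216.9°, groundspeed 135.8 kt
Leg 2: heading 156.5°; drift -14.1° → track 142.4°, groundspeed 200.7 kt
Leg 3: heading 302.8°; drift +12.7° → track 315.5°, groundspeed 131.6 kt
Leg 4: heading 190.2°; drift -17.8° → track 172.4°, groundspeed 172.1 kt
Leg 5: heading 296.0°; drift +10.6° → track 306.6°, groundspeed 127.4 kt

Leg 1: track=216.9°, groundspeed=135.8 kt
Leg 2: track=142.4°, groundspeed=200.7 kt
Leg 3: track=315.5°, groundspeed=131.6 kt
Leg 4: track=172.4°, groundspeed=172.1 kt
Leg 5: track=306.6°, groundspeed=127.4 kt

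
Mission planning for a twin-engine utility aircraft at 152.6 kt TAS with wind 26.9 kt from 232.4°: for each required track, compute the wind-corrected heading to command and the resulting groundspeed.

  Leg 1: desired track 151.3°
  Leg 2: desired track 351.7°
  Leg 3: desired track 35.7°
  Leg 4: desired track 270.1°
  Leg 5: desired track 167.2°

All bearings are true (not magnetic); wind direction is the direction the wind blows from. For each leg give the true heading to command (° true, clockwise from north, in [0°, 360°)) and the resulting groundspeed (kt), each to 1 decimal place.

Leg 1: heading=161.3°, groundspeed=146.1 kt
Leg 2: heading=342.9°, groundspeed=164.0 kt
Leg 3: heading=32.8°, groundspeed=178.2 kt
Leg 4: heading=263.9°, groundspeed=130.4 kt
Leg 5: heading=176.4°, groundspeed=139.4 kt

Leg 1: desired track 151.3°; wind correction +10.0° → command heading 161.3°, groundspeed 146.1 kt
Leg 2: desired track 351.7°; wind correction -8.8° → command heading 342.9°, groundspeed 164.0 kt
Leg 3: desired track 35.7°; wind correction -2.9° → command heading 32.8°, groundspeed 178.2 kt
Leg 4: desired track 270.1°; wind correction -6.2° → command heading 263.9°, groundspeed 130.4 kt
Leg 5: desired track 167.2°; wind correction +9.2° → command heading 176.4°, groundspeed 139.4 kt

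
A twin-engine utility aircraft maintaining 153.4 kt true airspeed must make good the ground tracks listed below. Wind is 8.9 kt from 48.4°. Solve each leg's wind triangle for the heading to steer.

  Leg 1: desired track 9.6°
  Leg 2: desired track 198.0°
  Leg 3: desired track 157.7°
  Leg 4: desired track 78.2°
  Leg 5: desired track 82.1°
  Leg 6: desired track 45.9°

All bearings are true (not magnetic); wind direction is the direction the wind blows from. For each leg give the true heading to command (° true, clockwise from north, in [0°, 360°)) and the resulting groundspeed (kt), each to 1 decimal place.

Leg 1: desired track 9.6°; wind correction +2.1° → command heading 11.7°, groundspeed 146.4 kt
Leg 2: desired track 198.0°; wind correction -1.7° → command heading 196.3°, groundspeed 161.0 kt
Leg 3: desired track 157.7°; wind correction -3.1° → command heading 154.6°, groundspeed 156.1 kt
Leg 4: desired track 78.2°; wind correction -1.7° → command heading 76.5°, groundspeed 145.6 kt
Leg 5: desired track 82.1°; wind correction -1.8° → command heading 80.3°, groundspeed 145.9 kt
Leg 6: desired track 45.9°; wind correction +0.1° → command heading 46.0°, groundspeed 144.5 kt

Leg 1: heading=11.7°, groundspeed=146.4 kt
Leg 2: heading=196.3°, groundspeed=161.0 kt
Leg 3: heading=154.6°, groundspeed=156.1 kt
Leg 4: heading=76.5°, groundspeed=145.6 kt
Leg 5: heading=80.3°, groundspeed=145.9 kt
Leg 6: heading=46.0°, groundspeed=144.5 kt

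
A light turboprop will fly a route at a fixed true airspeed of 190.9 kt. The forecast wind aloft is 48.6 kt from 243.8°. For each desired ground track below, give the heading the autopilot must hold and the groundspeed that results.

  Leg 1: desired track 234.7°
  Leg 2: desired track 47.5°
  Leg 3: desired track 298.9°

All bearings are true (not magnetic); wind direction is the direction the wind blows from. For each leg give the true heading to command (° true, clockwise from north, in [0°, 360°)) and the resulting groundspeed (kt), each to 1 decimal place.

Leg 1: desired track 234.7°; wind correction +2.3° → command heading 237.0°, groundspeed 142.8 kt
Leg 2: desired track 47.5°; wind correction -4.1° → command heading 43.4°, groundspeed 237.1 kt
Leg 3: desired track 298.9°; wind correction -12.1° → command heading 286.8°, groundspeed 158.9 kt

Leg 1: heading=237.0°, groundspeed=142.8 kt
Leg 2: heading=43.4°, groundspeed=237.1 kt
Leg 3: heading=286.8°, groundspeed=158.9 kt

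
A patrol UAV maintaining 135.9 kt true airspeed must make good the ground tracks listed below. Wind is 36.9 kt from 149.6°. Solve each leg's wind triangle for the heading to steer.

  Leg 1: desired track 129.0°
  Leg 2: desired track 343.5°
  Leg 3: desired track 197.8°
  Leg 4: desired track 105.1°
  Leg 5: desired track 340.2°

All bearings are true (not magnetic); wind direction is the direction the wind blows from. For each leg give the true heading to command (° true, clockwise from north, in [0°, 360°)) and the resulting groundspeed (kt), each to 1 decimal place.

Leg 1: desired track 129.0°; wind correction +5.5° → command heading 134.5°, groundspeed 100.7 kt
Leg 2: desired track 343.5°; wind correction +3.7° → command heading 347.2°, groundspeed 171.4 kt
Leg 3: desired track 197.8°; wind correction -11.7° → command heading 186.1°, groundspeed 108.5 kt
Leg 4: desired track 105.1°; wind correction +11.0° → command heading 116.1°, groundspeed 107.1 kt
Leg 5: desired track 340.2°; wind correction +2.9° → command heading 343.1°, groundspeed 172.0 kt

Leg 1: heading=134.5°, groundspeed=100.7 kt
Leg 2: heading=347.2°, groundspeed=171.4 kt
Leg 3: heading=186.1°, groundspeed=108.5 kt
Leg 4: heading=116.1°, groundspeed=107.1 kt
Leg 5: heading=343.1°, groundspeed=172.0 kt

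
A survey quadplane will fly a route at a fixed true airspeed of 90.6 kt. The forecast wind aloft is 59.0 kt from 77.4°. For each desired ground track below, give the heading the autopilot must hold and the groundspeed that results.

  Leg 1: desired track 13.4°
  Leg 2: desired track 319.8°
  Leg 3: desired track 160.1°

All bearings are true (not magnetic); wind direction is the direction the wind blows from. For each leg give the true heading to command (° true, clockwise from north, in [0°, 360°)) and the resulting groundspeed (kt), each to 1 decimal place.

Leg 1: heading=49.2°, groundspeed=47.6 kt
Leg 2: heading=355.0°, groundspeed=101.3 kt
Leg 3: heading=119.9°, groundspeed=61.7 kt

Leg 1: desired track 13.4°; wind correction +35.8° → command heading 49.2°, groundspeed 47.6 kt
Leg 2: desired track 319.8°; wind correction +35.2° → command heading 355.0°, groundspeed 101.3 kt
Leg 3: desired track 160.1°; wind correction -40.2° → command heading 119.9°, groundspeed 61.7 kt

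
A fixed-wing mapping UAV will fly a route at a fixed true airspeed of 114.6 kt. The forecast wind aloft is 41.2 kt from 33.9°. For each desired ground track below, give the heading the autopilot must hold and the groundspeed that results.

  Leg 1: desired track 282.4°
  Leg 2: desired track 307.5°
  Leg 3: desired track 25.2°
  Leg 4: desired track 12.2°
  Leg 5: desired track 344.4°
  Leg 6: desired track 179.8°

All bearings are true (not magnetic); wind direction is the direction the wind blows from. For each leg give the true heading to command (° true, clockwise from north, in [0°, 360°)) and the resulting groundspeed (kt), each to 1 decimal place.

Leg 1: heading=301.9°, groundspeed=123.1 kt
Leg 2: heading=328.5°, groundspeed=104.4 kt
Leg 3: heading=28.3°, groundspeed=73.7 kt
Leg 4: heading=19.8°, groundspeed=75.3 kt
Leg 5: heading=0.3°, groundspeed=83.5 kt
Leg 6: heading=168.2°, groundspeed=146.4 kt

Leg 1: desired track 282.4°; wind correction +19.5° → command heading 301.9°, groundspeed 123.1 kt
Leg 2: desired track 307.5°; wind correction +21.0° → command heading 328.5°, groundspeed 104.4 kt
Leg 3: desired track 25.2°; wind correction +3.1° → command heading 28.3°, groundspeed 73.7 kt
Leg 4: desired track 12.2°; wind correction +7.6° → command heading 19.8°, groundspeed 75.3 kt
Leg 5: desired track 344.4°; wind correction +15.9° → command heading 0.3°, groundspeed 83.5 kt
Leg 6: desired track 179.8°; wind correction -11.6° → command heading 168.2°, groundspeed 146.4 kt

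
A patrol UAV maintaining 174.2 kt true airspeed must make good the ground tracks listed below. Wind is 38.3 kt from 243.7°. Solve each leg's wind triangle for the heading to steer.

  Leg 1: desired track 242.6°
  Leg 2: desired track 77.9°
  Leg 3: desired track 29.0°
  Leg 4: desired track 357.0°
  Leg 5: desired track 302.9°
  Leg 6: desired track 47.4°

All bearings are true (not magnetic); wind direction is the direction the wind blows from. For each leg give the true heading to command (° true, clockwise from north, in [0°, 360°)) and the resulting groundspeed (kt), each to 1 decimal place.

Leg 1: desired track 242.6°; wind correction +0.2° → command heading 242.8°, groundspeed 135.9 kt
Leg 2: desired track 77.9°; wind correction +3.1° → command heading 81.0°, groundspeed 211.1 kt
Leg 3: desired track 29.0°; wind correction -7.2° → command heading 21.8°, groundspeed 204.3 kt
Leg 4: desired track 357.0°; wind correction -11.6° → command heading 345.4°, groundspeed 185.8 kt
Leg 5: desired track 302.9°; wind correction -10.9° → command heading 292.0°, groundspeed 151.5 kt
Leg 6: desired track 47.4°; wind correction -3.5° → command heading 43.9°, groundspeed 210.6 kt

Leg 1: heading=242.8°, groundspeed=135.9 kt
Leg 2: heading=81.0°, groundspeed=211.1 kt
Leg 3: heading=21.8°, groundspeed=204.3 kt
Leg 4: heading=345.4°, groundspeed=185.8 kt
Leg 5: heading=292.0°, groundspeed=151.5 kt
Leg 6: heading=43.9°, groundspeed=210.6 kt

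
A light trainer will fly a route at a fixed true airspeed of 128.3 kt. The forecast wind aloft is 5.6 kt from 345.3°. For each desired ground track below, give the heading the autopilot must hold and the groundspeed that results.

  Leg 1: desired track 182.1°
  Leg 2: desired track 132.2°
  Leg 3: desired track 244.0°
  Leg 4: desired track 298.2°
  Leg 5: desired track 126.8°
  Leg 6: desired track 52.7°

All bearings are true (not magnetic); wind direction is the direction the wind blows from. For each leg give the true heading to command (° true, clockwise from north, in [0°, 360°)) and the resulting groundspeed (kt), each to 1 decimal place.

Leg 1: desired track 182.1°; wind correction +0.7° → command heading 182.8°, groundspeed 133.7 kt
Leg 2: desired track 132.2°; wind correction -1.4° → command heading 130.8°, groundspeed 133.0 kt
Leg 3: desired track 244.0°; wind correction +2.5° → command heading 246.5°, groundspeed 129.3 kt
Leg 4: desired track 298.2°; wind correction +1.8° → command heading 300.0°, groundspeed 124.4 kt
Leg 5: desired track 126.8°; wind correction -1.6° → command heading 125.2°, groundspeed 132.6 kt
Leg 6: desired track 52.7°; wind correction -2.3° → command heading 50.4°, groundspeed 126.0 kt

Leg 1: heading=182.8°, groundspeed=133.7 kt
Leg 2: heading=130.8°, groundspeed=133.0 kt
Leg 3: heading=246.5°, groundspeed=129.3 kt
Leg 4: heading=300.0°, groundspeed=124.4 kt
Leg 5: heading=125.2°, groundspeed=132.6 kt
Leg 6: heading=50.4°, groundspeed=126.0 kt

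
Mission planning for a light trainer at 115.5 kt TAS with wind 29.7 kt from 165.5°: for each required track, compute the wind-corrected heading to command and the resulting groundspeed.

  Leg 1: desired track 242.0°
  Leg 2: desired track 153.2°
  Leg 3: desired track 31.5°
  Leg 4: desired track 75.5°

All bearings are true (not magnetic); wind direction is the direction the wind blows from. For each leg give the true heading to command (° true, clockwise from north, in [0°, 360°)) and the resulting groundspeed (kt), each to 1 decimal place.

Leg 1: desired track 242.0°; wind correction -14.5° → command heading 227.5°, groundspeed 104.9 kt
Leg 2: desired track 153.2°; wind correction +3.1° → command heading 156.3°, groundspeed 86.3 kt
Leg 3: desired track 31.5°; wind correction +10.7° → command heading 42.2°, groundspeed 134.1 kt
Leg 4: desired track 75.5°; wind correction +14.9° → command heading 90.4°, groundspeed 111.6 kt

Leg 1: heading=227.5°, groundspeed=104.9 kt
Leg 2: heading=156.3°, groundspeed=86.3 kt
Leg 3: heading=42.2°, groundspeed=134.1 kt
Leg 4: heading=90.4°, groundspeed=111.6 kt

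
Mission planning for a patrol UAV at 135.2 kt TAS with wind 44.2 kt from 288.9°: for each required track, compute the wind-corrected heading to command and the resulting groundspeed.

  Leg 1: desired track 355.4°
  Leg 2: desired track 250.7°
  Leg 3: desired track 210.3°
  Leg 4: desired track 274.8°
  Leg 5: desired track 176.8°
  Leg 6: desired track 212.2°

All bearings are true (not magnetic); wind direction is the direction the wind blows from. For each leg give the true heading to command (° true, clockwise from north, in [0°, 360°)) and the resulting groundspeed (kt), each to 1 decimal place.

Leg 1: heading=338.0°, groundspeed=111.4 kt
Leg 2: heading=262.4°, groundspeed=97.7 kt
Leg 3: heading=229.0°, groundspeed=119.3 kt
Leg 4: heading=279.4°, groundspeed=91.9 kt
Leg 5: heading=194.4°, groundspeed=145.5 kt
Leg 6: heading=230.8°, groundspeed=118.0 kt

Leg 1: desired track 355.4°; wind correction -17.4° → command heading 338.0°, groundspeed 111.4 kt
Leg 2: desired track 250.7°; wind correction +11.7° → command heading 262.4°, groundspeed 97.7 kt
Leg 3: desired track 210.3°; wind correction +18.7° → command heading 229.0°, groundspeed 119.3 kt
Leg 4: desired track 274.8°; wind correction +4.6° → command heading 279.4°, groundspeed 91.9 kt
Leg 5: desired track 176.8°; wind correction +17.6° → command heading 194.4°, groundspeed 145.5 kt
Leg 6: desired track 212.2°; wind correction +18.6° → command heading 230.8°, groundspeed 118.0 kt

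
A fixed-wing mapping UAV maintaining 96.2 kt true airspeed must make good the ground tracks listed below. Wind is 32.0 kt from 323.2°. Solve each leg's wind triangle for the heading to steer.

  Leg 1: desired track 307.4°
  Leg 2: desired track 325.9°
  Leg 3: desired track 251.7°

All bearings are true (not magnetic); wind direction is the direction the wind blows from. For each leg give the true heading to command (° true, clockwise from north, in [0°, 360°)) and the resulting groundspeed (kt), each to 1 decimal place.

Leg 1: desired track 307.4°; wind correction +5.2° → command heading 312.6°, groundspeed 65.0 kt
Leg 2: desired track 325.9°; wind correction -0.9° → command heading 325.0°, groundspeed 64.2 kt
Leg 3: desired track 251.7°; wind correction +18.4° → command heading 270.1°, groundspeed 81.1 kt

Leg 1: heading=312.6°, groundspeed=65.0 kt
Leg 2: heading=325.0°, groundspeed=64.2 kt
Leg 3: heading=270.1°, groundspeed=81.1 kt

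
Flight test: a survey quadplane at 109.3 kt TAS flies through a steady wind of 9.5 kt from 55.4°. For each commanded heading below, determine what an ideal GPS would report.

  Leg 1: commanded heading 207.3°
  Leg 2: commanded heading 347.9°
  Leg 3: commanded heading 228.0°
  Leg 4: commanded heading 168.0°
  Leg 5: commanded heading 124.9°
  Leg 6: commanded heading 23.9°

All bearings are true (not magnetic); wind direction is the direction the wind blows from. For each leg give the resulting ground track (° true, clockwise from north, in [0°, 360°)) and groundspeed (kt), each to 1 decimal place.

Leg 1: heading 207.3°; drift +2.2° → track 209.5°, groundspeed 117.8 kt
Leg 2: heading 347.9°; drift -4.7° → track 343.2°, groundspeed 106.0 kt
Leg 3: heading 228.0°; drift +0.6° → track 228.6°, groundspeed 118.7 kt
Leg 4: heading 168.0°; drift +4.4° → track 172.4°, groundspeed 113.3 kt
Leg 5: heading 124.9°; drift +4.8° → track 129.7°, groundspeed 106.3 kt
Leg 6: heading 23.9°; drift -2.8° → track 21.1°, groundspeed 101.3 kt

Leg 1: track=209.5°, groundspeed=117.8 kt
Leg 2: track=343.2°, groundspeed=106.0 kt
Leg 3: track=228.6°, groundspeed=118.7 kt
Leg 4: track=172.4°, groundspeed=113.3 kt
Leg 5: track=129.7°, groundspeed=106.3 kt
Leg 6: track=21.1°, groundspeed=101.3 kt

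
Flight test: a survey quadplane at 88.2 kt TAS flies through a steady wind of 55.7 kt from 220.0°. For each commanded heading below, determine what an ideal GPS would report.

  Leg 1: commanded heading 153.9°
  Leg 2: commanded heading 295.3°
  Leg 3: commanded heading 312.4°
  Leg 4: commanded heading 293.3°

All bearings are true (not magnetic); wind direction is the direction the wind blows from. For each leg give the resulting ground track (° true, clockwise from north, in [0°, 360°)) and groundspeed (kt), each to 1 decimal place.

Leg 1: heading 153.9°; drift -37.8° → track 116.1°, groundspeed 83.1 kt
Leg 2: heading 295.3°; drift +36.0° → track 331.3°, groundspeed 91.6 kt
Leg 3: heading 312.4°; drift +31.6° → track 344.0°, groundspeed 106.3 kt
Leg 4: heading 293.3°; drift +36.5° → track 329.8°, groundspeed 89.8 kt

Leg 1: track=116.1°, groundspeed=83.1 kt
Leg 2: track=331.3°, groundspeed=91.6 kt
Leg 3: track=344.0°, groundspeed=106.3 kt
Leg 4: track=329.8°, groundspeed=89.8 kt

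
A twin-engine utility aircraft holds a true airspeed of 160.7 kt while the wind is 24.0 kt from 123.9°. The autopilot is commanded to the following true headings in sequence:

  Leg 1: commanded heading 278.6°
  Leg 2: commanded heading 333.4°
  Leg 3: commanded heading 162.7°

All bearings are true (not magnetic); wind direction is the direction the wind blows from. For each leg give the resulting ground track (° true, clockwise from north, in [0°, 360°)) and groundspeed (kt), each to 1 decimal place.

Leg 1: track=281.8°, groundspeed=182.7 kt
Leg 2: track=329.7°, groundspeed=182.0 kt
Leg 3: track=168.7°, groundspeed=142.8 kt

Leg 1: heading 278.6°; drift +3.2° → track 281.8°, groundspeed 182.7 kt
Leg 2: heading 333.4°; drift -3.7° → track 329.7°, groundspeed 182.0 kt
Leg 3: heading 162.7°; drift +6.0° → track 168.7°, groundspeed 142.8 kt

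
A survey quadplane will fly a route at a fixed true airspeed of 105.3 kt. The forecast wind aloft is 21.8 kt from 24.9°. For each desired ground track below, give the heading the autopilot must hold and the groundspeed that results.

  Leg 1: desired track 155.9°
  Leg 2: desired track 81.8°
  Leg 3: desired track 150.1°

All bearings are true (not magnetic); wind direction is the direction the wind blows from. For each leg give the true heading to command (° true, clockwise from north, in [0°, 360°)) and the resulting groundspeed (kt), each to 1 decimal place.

Leg 1: heading=146.9°, groundspeed=118.3 kt
Leg 2: heading=71.8°, groundspeed=91.8 kt
Leg 3: heading=140.4°, groundspeed=116.3 kt

Leg 1: desired track 155.9°; wind correction -9.0° → command heading 146.9°, groundspeed 118.3 kt
Leg 2: desired track 81.8°; wind correction -10.0° → command heading 71.8°, groundspeed 91.8 kt
Leg 3: desired track 150.1°; wind correction -9.7° → command heading 140.4°, groundspeed 116.3 kt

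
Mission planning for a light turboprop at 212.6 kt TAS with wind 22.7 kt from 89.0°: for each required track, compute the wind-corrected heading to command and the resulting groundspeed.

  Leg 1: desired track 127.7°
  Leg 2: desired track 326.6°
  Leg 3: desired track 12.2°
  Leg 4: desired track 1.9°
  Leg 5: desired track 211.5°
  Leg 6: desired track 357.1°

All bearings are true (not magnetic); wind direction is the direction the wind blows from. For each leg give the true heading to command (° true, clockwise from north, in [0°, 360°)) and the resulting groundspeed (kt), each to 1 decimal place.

Leg 1: desired track 127.7°; wind correction -3.8° → command heading 123.9°, groundspeed 194.4 kt
Leg 2: desired track 326.6°; wind correction +5.2° → command heading 331.8°, groundspeed 223.9 kt
Leg 3: desired track 12.2°; wind correction +6.0° → command heading 18.2°, groundspeed 206.3 kt
Leg 4: desired track 1.9°; wind correction +6.1° → command heading 8.0°, groundspeed 210.2 kt
Leg 5: desired track 211.5°; wind correction -5.2° → command heading 206.3°, groundspeed 223.9 kt
Leg 6: desired track 357.1°; wind correction +6.1° → command heading 3.2°, groundspeed 212.1 kt

Leg 1: heading=123.9°, groundspeed=194.4 kt
Leg 2: heading=331.8°, groundspeed=223.9 kt
Leg 3: heading=18.2°, groundspeed=206.3 kt
Leg 4: heading=8.0°, groundspeed=210.2 kt
Leg 5: heading=206.3°, groundspeed=223.9 kt
Leg 6: heading=3.2°, groundspeed=212.1 kt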